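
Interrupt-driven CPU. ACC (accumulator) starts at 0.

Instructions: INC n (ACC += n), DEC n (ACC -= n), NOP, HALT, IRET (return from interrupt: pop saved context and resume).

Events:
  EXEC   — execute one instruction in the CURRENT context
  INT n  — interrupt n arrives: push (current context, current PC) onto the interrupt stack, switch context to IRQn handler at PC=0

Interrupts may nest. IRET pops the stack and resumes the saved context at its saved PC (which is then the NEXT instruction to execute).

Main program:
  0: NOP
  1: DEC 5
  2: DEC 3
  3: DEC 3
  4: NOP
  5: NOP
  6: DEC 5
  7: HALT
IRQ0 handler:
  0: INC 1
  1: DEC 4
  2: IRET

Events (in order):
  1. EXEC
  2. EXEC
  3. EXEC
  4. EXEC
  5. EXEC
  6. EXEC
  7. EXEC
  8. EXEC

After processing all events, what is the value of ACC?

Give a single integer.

Event 1 (EXEC): [MAIN] PC=0: NOP
Event 2 (EXEC): [MAIN] PC=1: DEC 5 -> ACC=-5
Event 3 (EXEC): [MAIN] PC=2: DEC 3 -> ACC=-8
Event 4 (EXEC): [MAIN] PC=3: DEC 3 -> ACC=-11
Event 5 (EXEC): [MAIN] PC=4: NOP
Event 6 (EXEC): [MAIN] PC=5: NOP
Event 7 (EXEC): [MAIN] PC=6: DEC 5 -> ACC=-16
Event 8 (EXEC): [MAIN] PC=7: HALT

Answer: -16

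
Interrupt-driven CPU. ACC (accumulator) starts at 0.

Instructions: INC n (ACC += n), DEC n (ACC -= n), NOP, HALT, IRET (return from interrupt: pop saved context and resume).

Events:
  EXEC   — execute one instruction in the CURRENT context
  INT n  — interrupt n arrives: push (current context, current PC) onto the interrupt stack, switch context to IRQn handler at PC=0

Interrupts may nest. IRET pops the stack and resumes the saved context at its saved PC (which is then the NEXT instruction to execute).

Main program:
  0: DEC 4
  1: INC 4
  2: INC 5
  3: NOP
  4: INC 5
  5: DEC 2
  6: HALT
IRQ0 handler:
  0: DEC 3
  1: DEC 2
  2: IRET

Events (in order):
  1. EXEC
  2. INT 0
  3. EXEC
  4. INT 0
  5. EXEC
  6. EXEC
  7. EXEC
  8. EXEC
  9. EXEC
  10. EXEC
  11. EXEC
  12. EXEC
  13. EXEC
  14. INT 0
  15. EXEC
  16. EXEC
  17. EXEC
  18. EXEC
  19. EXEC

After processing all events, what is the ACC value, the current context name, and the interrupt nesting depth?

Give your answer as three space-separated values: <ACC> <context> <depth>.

Event 1 (EXEC): [MAIN] PC=0: DEC 4 -> ACC=-4
Event 2 (INT 0): INT 0 arrives: push (MAIN, PC=1), enter IRQ0 at PC=0 (depth now 1)
Event 3 (EXEC): [IRQ0] PC=0: DEC 3 -> ACC=-7
Event 4 (INT 0): INT 0 arrives: push (IRQ0, PC=1), enter IRQ0 at PC=0 (depth now 2)
Event 5 (EXEC): [IRQ0] PC=0: DEC 3 -> ACC=-10
Event 6 (EXEC): [IRQ0] PC=1: DEC 2 -> ACC=-12
Event 7 (EXEC): [IRQ0] PC=2: IRET -> resume IRQ0 at PC=1 (depth now 1)
Event 8 (EXEC): [IRQ0] PC=1: DEC 2 -> ACC=-14
Event 9 (EXEC): [IRQ0] PC=2: IRET -> resume MAIN at PC=1 (depth now 0)
Event 10 (EXEC): [MAIN] PC=1: INC 4 -> ACC=-10
Event 11 (EXEC): [MAIN] PC=2: INC 5 -> ACC=-5
Event 12 (EXEC): [MAIN] PC=3: NOP
Event 13 (EXEC): [MAIN] PC=4: INC 5 -> ACC=0
Event 14 (INT 0): INT 0 arrives: push (MAIN, PC=5), enter IRQ0 at PC=0 (depth now 1)
Event 15 (EXEC): [IRQ0] PC=0: DEC 3 -> ACC=-3
Event 16 (EXEC): [IRQ0] PC=1: DEC 2 -> ACC=-5
Event 17 (EXEC): [IRQ0] PC=2: IRET -> resume MAIN at PC=5 (depth now 0)
Event 18 (EXEC): [MAIN] PC=5: DEC 2 -> ACC=-7
Event 19 (EXEC): [MAIN] PC=6: HALT

Answer: -7 MAIN 0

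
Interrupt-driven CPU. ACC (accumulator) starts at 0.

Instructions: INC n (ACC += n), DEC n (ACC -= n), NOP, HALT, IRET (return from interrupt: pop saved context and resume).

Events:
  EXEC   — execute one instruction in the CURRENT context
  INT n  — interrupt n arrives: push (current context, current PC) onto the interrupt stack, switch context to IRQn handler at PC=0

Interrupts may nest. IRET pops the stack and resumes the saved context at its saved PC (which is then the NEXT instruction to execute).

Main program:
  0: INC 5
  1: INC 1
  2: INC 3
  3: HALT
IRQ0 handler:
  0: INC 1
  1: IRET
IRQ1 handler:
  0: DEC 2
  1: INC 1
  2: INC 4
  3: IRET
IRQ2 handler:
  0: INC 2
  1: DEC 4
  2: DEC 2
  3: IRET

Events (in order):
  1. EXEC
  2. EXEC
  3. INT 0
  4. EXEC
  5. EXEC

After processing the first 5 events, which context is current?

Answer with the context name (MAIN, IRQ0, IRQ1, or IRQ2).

Answer: MAIN

Derivation:
Event 1 (EXEC): [MAIN] PC=0: INC 5 -> ACC=5
Event 2 (EXEC): [MAIN] PC=1: INC 1 -> ACC=6
Event 3 (INT 0): INT 0 arrives: push (MAIN, PC=2), enter IRQ0 at PC=0 (depth now 1)
Event 4 (EXEC): [IRQ0] PC=0: INC 1 -> ACC=7
Event 5 (EXEC): [IRQ0] PC=1: IRET -> resume MAIN at PC=2 (depth now 0)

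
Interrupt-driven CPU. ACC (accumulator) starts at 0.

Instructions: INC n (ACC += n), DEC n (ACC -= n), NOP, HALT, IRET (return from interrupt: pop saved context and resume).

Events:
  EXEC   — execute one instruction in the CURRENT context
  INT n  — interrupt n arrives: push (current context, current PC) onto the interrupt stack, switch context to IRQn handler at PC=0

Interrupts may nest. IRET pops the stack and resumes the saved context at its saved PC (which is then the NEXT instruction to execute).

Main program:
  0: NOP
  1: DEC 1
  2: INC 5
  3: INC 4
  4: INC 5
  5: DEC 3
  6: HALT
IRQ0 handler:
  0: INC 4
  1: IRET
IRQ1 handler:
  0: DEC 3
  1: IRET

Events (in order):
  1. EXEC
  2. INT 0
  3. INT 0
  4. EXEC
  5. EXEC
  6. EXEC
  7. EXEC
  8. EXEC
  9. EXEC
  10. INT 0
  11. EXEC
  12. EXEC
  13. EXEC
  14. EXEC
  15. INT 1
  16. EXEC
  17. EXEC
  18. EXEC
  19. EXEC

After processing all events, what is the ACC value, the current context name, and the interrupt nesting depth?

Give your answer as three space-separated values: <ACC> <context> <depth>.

Answer: 19 MAIN 0

Derivation:
Event 1 (EXEC): [MAIN] PC=0: NOP
Event 2 (INT 0): INT 0 arrives: push (MAIN, PC=1), enter IRQ0 at PC=0 (depth now 1)
Event 3 (INT 0): INT 0 arrives: push (IRQ0, PC=0), enter IRQ0 at PC=0 (depth now 2)
Event 4 (EXEC): [IRQ0] PC=0: INC 4 -> ACC=4
Event 5 (EXEC): [IRQ0] PC=1: IRET -> resume IRQ0 at PC=0 (depth now 1)
Event 6 (EXEC): [IRQ0] PC=0: INC 4 -> ACC=8
Event 7 (EXEC): [IRQ0] PC=1: IRET -> resume MAIN at PC=1 (depth now 0)
Event 8 (EXEC): [MAIN] PC=1: DEC 1 -> ACC=7
Event 9 (EXEC): [MAIN] PC=2: INC 5 -> ACC=12
Event 10 (INT 0): INT 0 arrives: push (MAIN, PC=3), enter IRQ0 at PC=0 (depth now 1)
Event 11 (EXEC): [IRQ0] PC=0: INC 4 -> ACC=16
Event 12 (EXEC): [IRQ0] PC=1: IRET -> resume MAIN at PC=3 (depth now 0)
Event 13 (EXEC): [MAIN] PC=3: INC 4 -> ACC=20
Event 14 (EXEC): [MAIN] PC=4: INC 5 -> ACC=25
Event 15 (INT 1): INT 1 arrives: push (MAIN, PC=5), enter IRQ1 at PC=0 (depth now 1)
Event 16 (EXEC): [IRQ1] PC=0: DEC 3 -> ACC=22
Event 17 (EXEC): [IRQ1] PC=1: IRET -> resume MAIN at PC=5 (depth now 0)
Event 18 (EXEC): [MAIN] PC=5: DEC 3 -> ACC=19
Event 19 (EXEC): [MAIN] PC=6: HALT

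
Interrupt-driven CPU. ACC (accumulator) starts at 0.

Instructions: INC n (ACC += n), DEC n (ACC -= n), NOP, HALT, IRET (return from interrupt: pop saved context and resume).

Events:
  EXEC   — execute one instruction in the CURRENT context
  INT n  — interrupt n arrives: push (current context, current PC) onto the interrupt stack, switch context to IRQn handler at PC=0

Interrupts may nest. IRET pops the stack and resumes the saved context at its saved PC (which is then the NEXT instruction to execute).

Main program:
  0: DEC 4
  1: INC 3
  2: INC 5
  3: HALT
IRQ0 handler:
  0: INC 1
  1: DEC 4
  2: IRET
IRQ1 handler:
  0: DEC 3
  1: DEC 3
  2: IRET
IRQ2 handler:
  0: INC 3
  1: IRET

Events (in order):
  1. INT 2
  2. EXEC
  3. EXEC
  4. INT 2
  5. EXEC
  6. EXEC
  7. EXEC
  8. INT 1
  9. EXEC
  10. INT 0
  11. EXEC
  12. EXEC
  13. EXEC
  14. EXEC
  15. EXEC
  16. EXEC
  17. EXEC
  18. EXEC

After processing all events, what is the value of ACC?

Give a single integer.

Answer: 1

Derivation:
Event 1 (INT 2): INT 2 arrives: push (MAIN, PC=0), enter IRQ2 at PC=0 (depth now 1)
Event 2 (EXEC): [IRQ2] PC=0: INC 3 -> ACC=3
Event 3 (EXEC): [IRQ2] PC=1: IRET -> resume MAIN at PC=0 (depth now 0)
Event 4 (INT 2): INT 2 arrives: push (MAIN, PC=0), enter IRQ2 at PC=0 (depth now 1)
Event 5 (EXEC): [IRQ2] PC=0: INC 3 -> ACC=6
Event 6 (EXEC): [IRQ2] PC=1: IRET -> resume MAIN at PC=0 (depth now 0)
Event 7 (EXEC): [MAIN] PC=0: DEC 4 -> ACC=2
Event 8 (INT 1): INT 1 arrives: push (MAIN, PC=1), enter IRQ1 at PC=0 (depth now 1)
Event 9 (EXEC): [IRQ1] PC=0: DEC 3 -> ACC=-1
Event 10 (INT 0): INT 0 arrives: push (IRQ1, PC=1), enter IRQ0 at PC=0 (depth now 2)
Event 11 (EXEC): [IRQ0] PC=0: INC 1 -> ACC=0
Event 12 (EXEC): [IRQ0] PC=1: DEC 4 -> ACC=-4
Event 13 (EXEC): [IRQ0] PC=2: IRET -> resume IRQ1 at PC=1 (depth now 1)
Event 14 (EXEC): [IRQ1] PC=1: DEC 3 -> ACC=-7
Event 15 (EXEC): [IRQ1] PC=2: IRET -> resume MAIN at PC=1 (depth now 0)
Event 16 (EXEC): [MAIN] PC=1: INC 3 -> ACC=-4
Event 17 (EXEC): [MAIN] PC=2: INC 5 -> ACC=1
Event 18 (EXEC): [MAIN] PC=3: HALT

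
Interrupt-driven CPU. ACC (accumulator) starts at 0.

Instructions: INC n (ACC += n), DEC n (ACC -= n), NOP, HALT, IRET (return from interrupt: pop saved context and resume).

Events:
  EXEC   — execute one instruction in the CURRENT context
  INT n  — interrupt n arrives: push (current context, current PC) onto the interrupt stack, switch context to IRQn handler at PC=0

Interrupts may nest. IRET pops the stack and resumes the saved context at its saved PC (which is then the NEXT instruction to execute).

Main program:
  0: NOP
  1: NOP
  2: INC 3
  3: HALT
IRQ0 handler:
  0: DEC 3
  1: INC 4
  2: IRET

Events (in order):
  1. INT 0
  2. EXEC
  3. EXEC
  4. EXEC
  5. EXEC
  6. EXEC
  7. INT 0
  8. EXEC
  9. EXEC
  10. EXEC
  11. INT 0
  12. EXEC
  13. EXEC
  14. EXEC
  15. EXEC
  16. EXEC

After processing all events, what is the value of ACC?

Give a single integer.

Event 1 (INT 0): INT 0 arrives: push (MAIN, PC=0), enter IRQ0 at PC=0 (depth now 1)
Event 2 (EXEC): [IRQ0] PC=0: DEC 3 -> ACC=-3
Event 3 (EXEC): [IRQ0] PC=1: INC 4 -> ACC=1
Event 4 (EXEC): [IRQ0] PC=2: IRET -> resume MAIN at PC=0 (depth now 0)
Event 5 (EXEC): [MAIN] PC=0: NOP
Event 6 (EXEC): [MAIN] PC=1: NOP
Event 7 (INT 0): INT 0 arrives: push (MAIN, PC=2), enter IRQ0 at PC=0 (depth now 1)
Event 8 (EXEC): [IRQ0] PC=0: DEC 3 -> ACC=-2
Event 9 (EXEC): [IRQ0] PC=1: INC 4 -> ACC=2
Event 10 (EXEC): [IRQ0] PC=2: IRET -> resume MAIN at PC=2 (depth now 0)
Event 11 (INT 0): INT 0 arrives: push (MAIN, PC=2), enter IRQ0 at PC=0 (depth now 1)
Event 12 (EXEC): [IRQ0] PC=0: DEC 3 -> ACC=-1
Event 13 (EXEC): [IRQ0] PC=1: INC 4 -> ACC=3
Event 14 (EXEC): [IRQ0] PC=2: IRET -> resume MAIN at PC=2 (depth now 0)
Event 15 (EXEC): [MAIN] PC=2: INC 3 -> ACC=6
Event 16 (EXEC): [MAIN] PC=3: HALT

Answer: 6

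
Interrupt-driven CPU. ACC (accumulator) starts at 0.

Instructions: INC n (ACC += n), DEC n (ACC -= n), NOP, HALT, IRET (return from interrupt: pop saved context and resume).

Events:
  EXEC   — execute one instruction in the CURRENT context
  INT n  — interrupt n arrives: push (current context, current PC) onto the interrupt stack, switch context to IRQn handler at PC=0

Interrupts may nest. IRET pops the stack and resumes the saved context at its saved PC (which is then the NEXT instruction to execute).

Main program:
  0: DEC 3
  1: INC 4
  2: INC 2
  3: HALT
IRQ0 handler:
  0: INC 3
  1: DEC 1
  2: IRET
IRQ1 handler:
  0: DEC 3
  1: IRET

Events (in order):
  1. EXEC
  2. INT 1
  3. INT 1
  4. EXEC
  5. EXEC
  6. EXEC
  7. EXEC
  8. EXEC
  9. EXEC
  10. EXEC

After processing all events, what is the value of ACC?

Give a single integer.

Answer: -3

Derivation:
Event 1 (EXEC): [MAIN] PC=0: DEC 3 -> ACC=-3
Event 2 (INT 1): INT 1 arrives: push (MAIN, PC=1), enter IRQ1 at PC=0 (depth now 1)
Event 3 (INT 1): INT 1 arrives: push (IRQ1, PC=0), enter IRQ1 at PC=0 (depth now 2)
Event 4 (EXEC): [IRQ1] PC=0: DEC 3 -> ACC=-6
Event 5 (EXEC): [IRQ1] PC=1: IRET -> resume IRQ1 at PC=0 (depth now 1)
Event 6 (EXEC): [IRQ1] PC=0: DEC 3 -> ACC=-9
Event 7 (EXEC): [IRQ1] PC=1: IRET -> resume MAIN at PC=1 (depth now 0)
Event 8 (EXEC): [MAIN] PC=1: INC 4 -> ACC=-5
Event 9 (EXEC): [MAIN] PC=2: INC 2 -> ACC=-3
Event 10 (EXEC): [MAIN] PC=3: HALT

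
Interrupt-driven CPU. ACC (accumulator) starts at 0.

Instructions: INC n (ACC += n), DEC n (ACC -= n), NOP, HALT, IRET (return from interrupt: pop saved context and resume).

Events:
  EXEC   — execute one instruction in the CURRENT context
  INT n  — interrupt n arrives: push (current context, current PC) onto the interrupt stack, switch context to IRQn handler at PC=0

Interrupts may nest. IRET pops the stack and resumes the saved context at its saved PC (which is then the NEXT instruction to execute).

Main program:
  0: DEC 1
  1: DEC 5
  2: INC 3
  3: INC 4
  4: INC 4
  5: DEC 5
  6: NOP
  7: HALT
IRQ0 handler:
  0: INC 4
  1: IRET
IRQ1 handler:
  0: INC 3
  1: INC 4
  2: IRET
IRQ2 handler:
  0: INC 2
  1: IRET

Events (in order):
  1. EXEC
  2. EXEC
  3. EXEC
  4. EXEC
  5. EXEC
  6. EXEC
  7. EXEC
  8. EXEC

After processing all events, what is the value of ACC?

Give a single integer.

Event 1 (EXEC): [MAIN] PC=0: DEC 1 -> ACC=-1
Event 2 (EXEC): [MAIN] PC=1: DEC 5 -> ACC=-6
Event 3 (EXEC): [MAIN] PC=2: INC 3 -> ACC=-3
Event 4 (EXEC): [MAIN] PC=3: INC 4 -> ACC=1
Event 5 (EXEC): [MAIN] PC=4: INC 4 -> ACC=5
Event 6 (EXEC): [MAIN] PC=5: DEC 5 -> ACC=0
Event 7 (EXEC): [MAIN] PC=6: NOP
Event 8 (EXEC): [MAIN] PC=7: HALT

Answer: 0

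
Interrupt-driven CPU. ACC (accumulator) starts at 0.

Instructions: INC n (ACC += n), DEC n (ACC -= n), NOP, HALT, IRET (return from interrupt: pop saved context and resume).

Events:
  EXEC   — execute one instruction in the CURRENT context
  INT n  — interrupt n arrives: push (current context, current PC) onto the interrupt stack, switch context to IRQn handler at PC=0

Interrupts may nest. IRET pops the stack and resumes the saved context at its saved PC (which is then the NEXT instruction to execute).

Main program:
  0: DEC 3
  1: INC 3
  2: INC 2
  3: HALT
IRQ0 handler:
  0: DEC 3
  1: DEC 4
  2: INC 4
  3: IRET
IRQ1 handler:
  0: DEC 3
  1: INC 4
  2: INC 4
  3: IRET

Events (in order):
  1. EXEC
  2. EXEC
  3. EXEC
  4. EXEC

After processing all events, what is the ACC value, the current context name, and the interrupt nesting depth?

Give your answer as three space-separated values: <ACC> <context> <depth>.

Answer: 2 MAIN 0

Derivation:
Event 1 (EXEC): [MAIN] PC=0: DEC 3 -> ACC=-3
Event 2 (EXEC): [MAIN] PC=1: INC 3 -> ACC=0
Event 3 (EXEC): [MAIN] PC=2: INC 2 -> ACC=2
Event 4 (EXEC): [MAIN] PC=3: HALT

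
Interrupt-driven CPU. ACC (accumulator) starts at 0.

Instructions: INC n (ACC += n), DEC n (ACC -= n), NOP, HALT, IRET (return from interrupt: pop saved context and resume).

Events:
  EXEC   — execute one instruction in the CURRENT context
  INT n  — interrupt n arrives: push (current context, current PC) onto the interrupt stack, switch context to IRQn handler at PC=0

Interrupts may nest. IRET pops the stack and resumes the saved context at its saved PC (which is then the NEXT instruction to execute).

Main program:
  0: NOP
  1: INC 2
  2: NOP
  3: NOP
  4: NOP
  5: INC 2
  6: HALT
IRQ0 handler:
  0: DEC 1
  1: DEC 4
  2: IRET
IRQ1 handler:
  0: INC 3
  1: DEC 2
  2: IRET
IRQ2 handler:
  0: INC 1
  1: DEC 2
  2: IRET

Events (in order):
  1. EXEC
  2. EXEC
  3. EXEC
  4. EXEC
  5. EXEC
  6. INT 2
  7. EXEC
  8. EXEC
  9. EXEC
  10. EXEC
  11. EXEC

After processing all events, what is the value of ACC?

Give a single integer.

Event 1 (EXEC): [MAIN] PC=0: NOP
Event 2 (EXEC): [MAIN] PC=1: INC 2 -> ACC=2
Event 3 (EXEC): [MAIN] PC=2: NOP
Event 4 (EXEC): [MAIN] PC=3: NOP
Event 5 (EXEC): [MAIN] PC=4: NOP
Event 6 (INT 2): INT 2 arrives: push (MAIN, PC=5), enter IRQ2 at PC=0 (depth now 1)
Event 7 (EXEC): [IRQ2] PC=0: INC 1 -> ACC=3
Event 8 (EXEC): [IRQ2] PC=1: DEC 2 -> ACC=1
Event 9 (EXEC): [IRQ2] PC=2: IRET -> resume MAIN at PC=5 (depth now 0)
Event 10 (EXEC): [MAIN] PC=5: INC 2 -> ACC=3
Event 11 (EXEC): [MAIN] PC=6: HALT

Answer: 3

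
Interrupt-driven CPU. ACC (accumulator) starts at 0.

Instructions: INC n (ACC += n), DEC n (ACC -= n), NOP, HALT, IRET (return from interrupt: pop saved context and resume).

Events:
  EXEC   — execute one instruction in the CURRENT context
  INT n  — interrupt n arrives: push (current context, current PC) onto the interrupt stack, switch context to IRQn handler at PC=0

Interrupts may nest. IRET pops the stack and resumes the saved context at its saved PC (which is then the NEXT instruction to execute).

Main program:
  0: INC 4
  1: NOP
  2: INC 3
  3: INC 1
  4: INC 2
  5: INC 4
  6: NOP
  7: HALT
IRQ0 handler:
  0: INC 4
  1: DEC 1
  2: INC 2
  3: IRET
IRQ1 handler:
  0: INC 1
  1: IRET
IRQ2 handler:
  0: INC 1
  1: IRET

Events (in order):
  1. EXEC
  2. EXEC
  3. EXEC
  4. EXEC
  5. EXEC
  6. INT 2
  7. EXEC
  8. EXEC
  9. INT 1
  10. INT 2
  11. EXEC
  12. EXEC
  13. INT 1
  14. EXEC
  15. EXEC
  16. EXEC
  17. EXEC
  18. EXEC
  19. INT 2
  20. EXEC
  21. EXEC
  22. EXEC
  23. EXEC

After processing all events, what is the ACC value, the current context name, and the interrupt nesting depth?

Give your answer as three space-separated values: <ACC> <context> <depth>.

Answer: 19 MAIN 0

Derivation:
Event 1 (EXEC): [MAIN] PC=0: INC 4 -> ACC=4
Event 2 (EXEC): [MAIN] PC=1: NOP
Event 3 (EXEC): [MAIN] PC=2: INC 3 -> ACC=7
Event 4 (EXEC): [MAIN] PC=3: INC 1 -> ACC=8
Event 5 (EXEC): [MAIN] PC=4: INC 2 -> ACC=10
Event 6 (INT 2): INT 2 arrives: push (MAIN, PC=5), enter IRQ2 at PC=0 (depth now 1)
Event 7 (EXEC): [IRQ2] PC=0: INC 1 -> ACC=11
Event 8 (EXEC): [IRQ2] PC=1: IRET -> resume MAIN at PC=5 (depth now 0)
Event 9 (INT 1): INT 1 arrives: push (MAIN, PC=5), enter IRQ1 at PC=0 (depth now 1)
Event 10 (INT 2): INT 2 arrives: push (IRQ1, PC=0), enter IRQ2 at PC=0 (depth now 2)
Event 11 (EXEC): [IRQ2] PC=0: INC 1 -> ACC=12
Event 12 (EXEC): [IRQ2] PC=1: IRET -> resume IRQ1 at PC=0 (depth now 1)
Event 13 (INT 1): INT 1 arrives: push (IRQ1, PC=0), enter IRQ1 at PC=0 (depth now 2)
Event 14 (EXEC): [IRQ1] PC=0: INC 1 -> ACC=13
Event 15 (EXEC): [IRQ1] PC=1: IRET -> resume IRQ1 at PC=0 (depth now 1)
Event 16 (EXEC): [IRQ1] PC=0: INC 1 -> ACC=14
Event 17 (EXEC): [IRQ1] PC=1: IRET -> resume MAIN at PC=5 (depth now 0)
Event 18 (EXEC): [MAIN] PC=5: INC 4 -> ACC=18
Event 19 (INT 2): INT 2 arrives: push (MAIN, PC=6), enter IRQ2 at PC=0 (depth now 1)
Event 20 (EXEC): [IRQ2] PC=0: INC 1 -> ACC=19
Event 21 (EXEC): [IRQ2] PC=1: IRET -> resume MAIN at PC=6 (depth now 0)
Event 22 (EXEC): [MAIN] PC=6: NOP
Event 23 (EXEC): [MAIN] PC=7: HALT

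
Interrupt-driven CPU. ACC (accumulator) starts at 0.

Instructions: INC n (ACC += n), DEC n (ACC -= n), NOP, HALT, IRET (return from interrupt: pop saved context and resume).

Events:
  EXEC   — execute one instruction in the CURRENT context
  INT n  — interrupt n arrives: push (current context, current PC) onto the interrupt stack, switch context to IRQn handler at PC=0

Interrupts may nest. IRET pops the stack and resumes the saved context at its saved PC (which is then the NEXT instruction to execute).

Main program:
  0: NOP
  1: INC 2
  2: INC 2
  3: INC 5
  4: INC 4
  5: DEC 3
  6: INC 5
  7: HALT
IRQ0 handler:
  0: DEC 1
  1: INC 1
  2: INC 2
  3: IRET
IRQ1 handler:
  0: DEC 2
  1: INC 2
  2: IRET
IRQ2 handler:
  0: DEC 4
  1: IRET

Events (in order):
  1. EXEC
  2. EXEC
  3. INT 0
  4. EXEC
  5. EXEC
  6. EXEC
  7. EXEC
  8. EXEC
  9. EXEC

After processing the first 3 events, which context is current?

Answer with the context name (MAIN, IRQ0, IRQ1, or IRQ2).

Event 1 (EXEC): [MAIN] PC=0: NOP
Event 2 (EXEC): [MAIN] PC=1: INC 2 -> ACC=2
Event 3 (INT 0): INT 0 arrives: push (MAIN, PC=2), enter IRQ0 at PC=0 (depth now 1)

Answer: IRQ0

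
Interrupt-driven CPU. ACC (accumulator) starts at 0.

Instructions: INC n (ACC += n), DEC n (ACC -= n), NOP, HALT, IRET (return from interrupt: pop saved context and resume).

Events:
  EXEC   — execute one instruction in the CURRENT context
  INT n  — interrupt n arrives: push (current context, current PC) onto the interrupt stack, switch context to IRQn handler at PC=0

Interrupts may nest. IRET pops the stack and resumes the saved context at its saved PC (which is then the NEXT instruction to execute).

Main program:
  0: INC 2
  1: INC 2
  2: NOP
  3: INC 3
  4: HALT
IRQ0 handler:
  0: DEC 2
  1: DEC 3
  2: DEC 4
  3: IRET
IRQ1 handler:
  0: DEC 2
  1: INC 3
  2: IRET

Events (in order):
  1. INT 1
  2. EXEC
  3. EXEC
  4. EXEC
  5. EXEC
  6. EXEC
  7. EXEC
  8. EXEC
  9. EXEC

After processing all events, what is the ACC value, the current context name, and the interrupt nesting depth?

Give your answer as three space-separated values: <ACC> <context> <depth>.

Event 1 (INT 1): INT 1 arrives: push (MAIN, PC=0), enter IRQ1 at PC=0 (depth now 1)
Event 2 (EXEC): [IRQ1] PC=0: DEC 2 -> ACC=-2
Event 3 (EXEC): [IRQ1] PC=1: INC 3 -> ACC=1
Event 4 (EXEC): [IRQ1] PC=2: IRET -> resume MAIN at PC=0 (depth now 0)
Event 5 (EXEC): [MAIN] PC=0: INC 2 -> ACC=3
Event 6 (EXEC): [MAIN] PC=1: INC 2 -> ACC=5
Event 7 (EXEC): [MAIN] PC=2: NOP
Event 8 (EXEC): [MAIN] PC=3: INC 3 -> ACC=8
Event 9 (EXEC): [MAIN] PC=4: HALT

Answer: 8 MAIN 0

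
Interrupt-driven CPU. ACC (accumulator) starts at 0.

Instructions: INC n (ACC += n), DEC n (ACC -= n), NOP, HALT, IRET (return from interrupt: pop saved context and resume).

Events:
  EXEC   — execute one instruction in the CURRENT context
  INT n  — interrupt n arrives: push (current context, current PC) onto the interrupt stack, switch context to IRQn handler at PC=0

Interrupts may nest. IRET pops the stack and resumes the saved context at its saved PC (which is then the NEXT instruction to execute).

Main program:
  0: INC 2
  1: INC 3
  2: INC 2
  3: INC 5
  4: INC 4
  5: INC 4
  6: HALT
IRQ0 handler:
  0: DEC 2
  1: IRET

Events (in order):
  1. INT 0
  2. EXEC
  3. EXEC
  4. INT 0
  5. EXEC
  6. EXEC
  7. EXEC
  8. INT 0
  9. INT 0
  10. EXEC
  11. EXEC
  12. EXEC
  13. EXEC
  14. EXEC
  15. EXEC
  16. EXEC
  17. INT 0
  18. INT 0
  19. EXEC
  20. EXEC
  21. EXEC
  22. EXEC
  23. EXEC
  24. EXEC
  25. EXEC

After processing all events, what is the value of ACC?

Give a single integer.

Answer: 8

Derivation:
Event 1 (INT 0): INT 0 arrives: push (MAIN, PC=0), enter IRQ0 at PC=0 (depth now 1)
Event 2 (EXEC): [IRQ0] PC=0: DEC 2 -> ACC=-2
Event 3 (EXEC): [IRQ0] PC=1: IRET -> resume MAIN at PC=0 (depth now 0)
Event 4 (INT 0): INT 0 arrives: push (MAIN, PC=0), enter IRQ0 at PC=0 (depth now 1)
Event 5 (EXEC): [IRQ0] PC=0: DEC 2 -> ACC=-4
Event 6 (EXEC): [IRQ0] PC=1: IRET -> resume MAIN at PC=0 (depth now 0)
Event 7 (EXEC): [MAIN] PC=0: INC 2 -> ACC=-2
Event 8 (INT 0): INT 0 arrives: push (MAIN, PC=1), enter IRQ0 at PC=0 (depth now 1)
Event 9 (INT 0): INT 0 arrives: push (IRQ0, PC=0), enter IRQ0 at PC=0 (depth now 2)
Event 10 (EXEC): [IRQ0] PC=0: DEC 2 -> ACC=-4
Event 11 (EXEC): [IRQ0] PC=1: IRET -> resume IRQ0 at PC=0 (depth now 1)
Event 12 (EXEC): [IRQ0] PC=0: DEC 2 -> ACC=-6
Event 13 (EXEC): [IRQ0] PC=1: IRET -> resume MAIN at PC=1 (depth now 0)
Event 14 (EXEC): [MAIN] PC=1: INC 3 -> ACC=-3
Event 15 (EXEC): [MAIN] PC=2: INC 2 -> ACC=-1
Event 16 (EXEC): [MAIN] PC=3: INC 5 -> ACC=4
Event 17 (INT 0): INT 0 arrives: push (MAIN, PC=4), enter IRQ0 at PC=0 (depth now 1)
Event 18 (INT 0): INT 0 arrives: push (IRQ0, PC=0), enter IRQ0 at PC=0 (depth now 2)
Event 19 (EXEC): [IRQ0] PC=0: DEC 2 -> ACC=2
Event 20 (EXEC): [IRQ0] PC=1: IRET -> resume IRQ0 at PC=0 (depth now 1)
Event 21 (EXEC): [IRQ0] PC=0: DEC 2 -> ACC=0
Event 22 (EXEC): [IRQ0] PC=1: IRET -> resume MAIN at PC=4 (depth now 0)
Event 23 (EXEC): [MAIN] PC=4: INC 4 -> ACC=4
Event 24 (EXEC): [MAIN] PC=5: INC 4 -> ACC=8
Event 25 (EXEC): [MAIN] PC=6: HALT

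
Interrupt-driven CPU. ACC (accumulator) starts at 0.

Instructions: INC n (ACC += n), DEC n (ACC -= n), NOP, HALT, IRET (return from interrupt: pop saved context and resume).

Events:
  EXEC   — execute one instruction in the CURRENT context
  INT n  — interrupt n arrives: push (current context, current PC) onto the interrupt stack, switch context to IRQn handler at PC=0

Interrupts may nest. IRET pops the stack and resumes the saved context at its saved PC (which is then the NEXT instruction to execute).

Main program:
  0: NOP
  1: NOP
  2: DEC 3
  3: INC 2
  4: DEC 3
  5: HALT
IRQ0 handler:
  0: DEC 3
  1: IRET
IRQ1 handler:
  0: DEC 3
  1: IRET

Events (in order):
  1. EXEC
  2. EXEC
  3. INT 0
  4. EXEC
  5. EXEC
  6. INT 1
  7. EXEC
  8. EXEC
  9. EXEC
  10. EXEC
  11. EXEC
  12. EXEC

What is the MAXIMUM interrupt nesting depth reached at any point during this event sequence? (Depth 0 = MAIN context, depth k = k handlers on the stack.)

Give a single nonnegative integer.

Answer: 1

Derivation:
Event 1 (EXEC): [MAIN] PC=0: NOP [depth=0]
Event 2 (EXEC): [MAIN] PC=1: NOP [depth=0]
Event 3 (INT 0): INT 0 arrives: push (MAIN, PC=2), enter IRQ0 at PC=0 (depth now 1) [depth=1]
Event 4 (EXEC): [IRQ0] PC=0: DEC 3 -> ACC=-3 [depth=1]
Event 5 (EXEC): [IRQ0] PC=1: IRET -> resume MAIN at PC=2 (depth now 0) [depth=0]
Event 6 (INT 1): INT 1 arrives: push (MAIN, PC=2), enter IRQ1 at PC=0 (depth now 1) [depth=1]
Event 7 (EXEC): [IRQ1] PC=0: DEC 3 -> ACC=-6 [depth=1]
Event 8 (EXEC): [IRQ1] PC=1: IRET -> resume MAIN at PC=2 (depth now 0) [depth=0]
Event 9 (EXEC): [MAIN] PC=2: DEC 3 -> ACC=-9 [depth=0]
Event 10 (EXEC): [MAIN] PC=3: INC 2 -> ACC=-7 [depth=0]
Event 11 (EXEC): [MAIN] PC=4: DEC 3 -> ACC=-10 [depth=0]
Event 12 (EXEC): [MAIN] PC=5: HALT [depth=0]
Max depth observed: 1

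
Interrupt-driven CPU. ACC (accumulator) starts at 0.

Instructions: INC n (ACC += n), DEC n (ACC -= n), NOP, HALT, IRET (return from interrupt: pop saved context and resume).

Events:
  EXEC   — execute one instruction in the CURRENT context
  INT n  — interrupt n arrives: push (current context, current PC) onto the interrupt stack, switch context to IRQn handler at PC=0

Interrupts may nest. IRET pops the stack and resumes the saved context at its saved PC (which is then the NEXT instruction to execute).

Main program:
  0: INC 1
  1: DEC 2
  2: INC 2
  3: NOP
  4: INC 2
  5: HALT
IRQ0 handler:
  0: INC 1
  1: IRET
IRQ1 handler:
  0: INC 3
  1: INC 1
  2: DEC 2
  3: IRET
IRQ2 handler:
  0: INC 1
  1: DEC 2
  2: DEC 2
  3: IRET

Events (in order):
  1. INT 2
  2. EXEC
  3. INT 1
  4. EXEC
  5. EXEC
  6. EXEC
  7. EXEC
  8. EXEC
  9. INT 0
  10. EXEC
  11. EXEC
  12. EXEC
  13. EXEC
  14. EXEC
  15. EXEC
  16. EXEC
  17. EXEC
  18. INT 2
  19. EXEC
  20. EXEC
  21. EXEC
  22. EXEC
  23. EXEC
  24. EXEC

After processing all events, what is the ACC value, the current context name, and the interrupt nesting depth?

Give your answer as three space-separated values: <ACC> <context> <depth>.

Answer: 0 MAIN 0

Derivation:
Event 1 (INT 2): INT 2 arrives: push (MAIN, PC=0), enter IRQ2 at PC=0 (depth now 1)
Event 2 (EXEC): [IRQ2] PC=0: INC 1 -> ACC=1
Event 3 (INT 1): INT 1 arrives: push (IRQ2, PC=1), enter IRQ1 at PC=0 (depth now 2)
Event 4 (EXEC): [IRQ1] PC=0: INC 3 -> ACC=4
Event 5 (EXEC): [IRQ1] PC=1: INC 1 -> ACC=5
Event 6 (EXEC): [IRQ1] PC=2: DEC 2 -> ACC=3
Event 7 (EXEC): [IRQ1] PC=3: IRET -> resume IRQ2 at PC=1 (depth now 1)
Event 8 (EXEC): [IRQ2] PC=1: DEC 2 -> ACC=1
Event 9 (INT 0): INT 0 arrives: push (IRQ2, PC=2), enter IRQ0 at PC=0 (depth now 2)
Event 10 (EXEC): [IRQ0] PC=0: INC 1 -> ACC=2
Event 11 (EXEC): [IRQ0] PC=1: IRET -> resume IRQ2 at PC=2 (depth now 1)
Event 12 (EXEC): [IRQ2] PC=2: DEC 2 -> ACC=0
Event 13 (EXEC): [IRQ2] PC=3: IRET -> resume MAIN at PC=0 (depth now 0)
Event 14 (EXEC): [MAIN] PC=0: INC 1 -> ACC=1
Event 15 (EXEC): [MAIN] PC=1: DEC 2 -> ACC=-1
Event 16 (EXEC): [MAIN] PC=2: INC 2 -> ACC=1
Event 17 (EXEC): [MAIN] PC=3: NOP
Event 18 (INT 2): INT 2 arrives: push (MAIN, PC=4), enter IRQ2 at PC=0 (depth now 1)
Event 19 (EXEC): [IRQ2] PC=0: INC 1 -> ACC=2
Event 20 (EXEC): [IRQ2] PC=1: DEC 2 -> ACC=0
Event 21 (EXEC): [IRQ2] PC=2: DEC 2 -> ACC=-2
Event 22 (EXEC): [IRQ2] PC=3: IRET -> resume MAIN at PC=4 (depth now 0)
Event 23 (EXEC): [MAIN] PC=4: INC 2 -> ACC=0
Event 24 (EXEC): [MAIN] PC=5: HALT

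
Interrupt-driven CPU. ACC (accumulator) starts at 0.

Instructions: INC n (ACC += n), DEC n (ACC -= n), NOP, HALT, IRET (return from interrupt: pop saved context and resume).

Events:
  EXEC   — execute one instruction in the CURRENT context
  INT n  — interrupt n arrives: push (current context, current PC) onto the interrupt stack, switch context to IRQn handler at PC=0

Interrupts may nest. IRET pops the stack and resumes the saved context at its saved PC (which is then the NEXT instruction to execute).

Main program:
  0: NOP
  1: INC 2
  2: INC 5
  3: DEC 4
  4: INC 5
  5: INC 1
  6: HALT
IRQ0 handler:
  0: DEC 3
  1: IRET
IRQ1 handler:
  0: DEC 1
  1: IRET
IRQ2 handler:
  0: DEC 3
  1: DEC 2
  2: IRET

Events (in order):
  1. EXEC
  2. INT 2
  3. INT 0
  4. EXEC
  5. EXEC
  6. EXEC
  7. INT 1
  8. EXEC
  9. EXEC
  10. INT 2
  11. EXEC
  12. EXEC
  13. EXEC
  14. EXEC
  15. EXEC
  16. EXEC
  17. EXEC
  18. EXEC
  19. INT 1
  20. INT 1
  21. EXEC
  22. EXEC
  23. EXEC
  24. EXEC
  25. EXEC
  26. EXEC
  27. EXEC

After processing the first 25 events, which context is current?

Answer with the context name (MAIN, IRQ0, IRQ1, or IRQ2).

Event 1 (EXEC): [MAIN] PC=0: NOP
Event 2 (INT 2): INT 2 arrives: push (MAIN, PC=1), enter IRQ2 at PC=0 (depth now 1)
Event 3 (INT 0): INT 0 arrives: push (IRQ2, PC=0), enter IRQ0 at PC=0 (depth now 2)
Event 4 (EXEC): [IRQ0] PC=0: DEC 3 -> ACC=-3
Event 5 (EXEC): [IRQ0] PC=1: IRET -> resume IRQ2 at PC=0 (depth now 1)
Event 6 (EXEC): [IRQ2] PC=0: DEC 3 -> ACC=-6
Event 7 (INT 1): INT 1 arrives: push (IRQ2, PC=1), enter IRQ1 at PC=0 (depth now 2)
Event 8 (EXEC): [IRQ1] PC=0: DEC 1 -> ACC=-7
Event 9 (EXEC): [IRQ1] PC=1: IRET -> resume IRQ2 at PC=1 (depth now 1)
Event 10 (INT 2): INT 2 arrives: push (IRQ2, PC=1), enter IRQ2 at PC=0 (depth now 2)
Event 11 (EXEC): [IRQ2] PC=0: DEC 3 -> ACC=-10
Event 12 (EXEC): [IRQ2] PC=1: DEC 2 -> ACC=-12
Event 13 (EXEC): [IRQ2] PC=2: IRET -> resume IRQ2 at PC=1 (depth now 1)
Event 14 (EXEC): [IRQ2] PC=1: DEC 2 -> ACC=-14
Event 15 (EXEC): [IRQ2] PC=2: IRET -> resume MAIN at PC=1 (depth now 0)
Event 16 (EXEC): [MAIN] PC=1: INC 2 -> ACC=-12
Event 17 (EXEC): [MAIN] PC=2: INC 5 -> ACC=-7
Event 18 (EXEC): [MAIN] PC=3: DEC 4 -> ACC=-11
Event 19 (INT 1): INT 1 arrives: push (MAIN, PC=4), enter IRQ1 at PC=0 (depth now 1)
Event 20 (INT 1): INT 1 arrives: push (IRQ1, PC=0), enter IRQ1 at PC=0 (depth now 2)
Event 21 (EXEC): [IRQ1] PC=0: DEC 1 -> ACC=-12
Event 22 (EXEC): [IRQ1] PC=1: IRET -> resume IRQ1 at PC=0 (depth now 1)
Event 23 (EXEC): [IRQ1] PC=0: DEC 1 -> ACC=-13
Event 24 (EXEC): [IRQ1] PC=1: IRET -> resume MAIN at PC=4 (depth now 0)
Event 25 (EXEC): [MAIN] PC=4: INC 5 -> ACC=-8

Answer: MAIN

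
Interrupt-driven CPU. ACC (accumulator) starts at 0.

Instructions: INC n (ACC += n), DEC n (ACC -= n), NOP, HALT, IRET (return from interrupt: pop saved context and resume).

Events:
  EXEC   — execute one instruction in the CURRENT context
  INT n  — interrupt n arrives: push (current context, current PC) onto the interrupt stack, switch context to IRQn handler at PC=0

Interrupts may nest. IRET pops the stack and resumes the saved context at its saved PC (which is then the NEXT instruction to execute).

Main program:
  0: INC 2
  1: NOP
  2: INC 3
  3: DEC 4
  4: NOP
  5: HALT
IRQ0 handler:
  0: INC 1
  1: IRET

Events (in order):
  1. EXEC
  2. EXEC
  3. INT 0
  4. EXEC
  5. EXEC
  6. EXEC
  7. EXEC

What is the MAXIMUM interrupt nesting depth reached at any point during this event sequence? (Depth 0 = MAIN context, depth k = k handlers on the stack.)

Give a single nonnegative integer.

Event 1 (EXEC): [MAIN] PC=0: INC 2 -> ACC=2 [depth=0]
Event 2 (EXEC): [MAIN] PC=1: NOP [depth=0]
Event 3 (INT 0): INT 0 arrives: push (MAIN, PC=2), enter IRQ0 at PC=0 (depth now 1) [depth=1]
Event 4 (EXEC): [IRQ0] PC=0: INC 1 -> ACC=3 [depth=1]
Event 5 (EXEC): [IRQ0] PC=1: IRET -> resume MAIN at PC=2 (depth now 0) [depth=0]
Event 6 (EXEC): [MAIN] PC=2: INC 3 -> ACC=6 [depth=0]
Event 7 (EXEC): [MAIN] PC=3: DEC 4 -> ACC=2 [depth=0]
Max depth observed: 1

Answer: 1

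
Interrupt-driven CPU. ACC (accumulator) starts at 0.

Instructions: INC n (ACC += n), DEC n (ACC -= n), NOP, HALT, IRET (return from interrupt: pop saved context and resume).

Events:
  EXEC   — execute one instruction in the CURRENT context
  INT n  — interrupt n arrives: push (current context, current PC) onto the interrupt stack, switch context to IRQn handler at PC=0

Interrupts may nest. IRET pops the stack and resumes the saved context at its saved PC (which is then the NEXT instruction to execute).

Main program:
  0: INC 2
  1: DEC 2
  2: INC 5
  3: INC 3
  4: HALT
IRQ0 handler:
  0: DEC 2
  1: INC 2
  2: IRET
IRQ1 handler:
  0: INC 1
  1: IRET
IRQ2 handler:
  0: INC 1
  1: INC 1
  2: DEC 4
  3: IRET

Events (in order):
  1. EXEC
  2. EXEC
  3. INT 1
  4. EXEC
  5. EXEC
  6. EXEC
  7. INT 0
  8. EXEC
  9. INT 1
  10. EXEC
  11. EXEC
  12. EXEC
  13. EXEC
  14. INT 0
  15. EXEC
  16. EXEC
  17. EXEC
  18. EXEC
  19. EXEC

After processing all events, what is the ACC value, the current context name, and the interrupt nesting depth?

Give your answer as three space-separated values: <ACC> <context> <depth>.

Answer: 10 MAIN 0

Derivation:
Event 1 (EXEC): [MAIN] PC=0: INC 2 -> ACC=2
Event 2 (EXEC): [MAIN] PC=1: DEC 2 -> ACC=0
Event 3 (INT 1): INT 1 arrives: push (MAIN, PC=2), enter IRQ1 at PC=0 (depth now 1)
Event 4 (EXEC): [IRQ1] PC=0: INC 1 -> ACC=1
Event 5 (EXEC): [IRQ1] PC=1: IRET -> resume MAIN at PC=2 (depth now 0)
Event 6 (EXEC): [MAIN] PC=2: INC 5 -> ACC=6
Event 7 (INT 0): INT 0 arrives: push (MAIN, PC=3), enter IRQ0 at PC=0 (depth now 1)
Event 8 (EXEC): [IRQ0] PC=0: DEC 2 -> ACC=4
Event 9 (INT 1): INT 1 arrives: push (IRQ0, PC=1), enter IRQ1 at PC=0 (depth now 2)
Event 10 (EXEC): [IRQ1] PC=0: INC 1 -> ACC=5
Event 11 (EXEC): [IRQ1] PC=1: IRET -> resume IRQ0 at PC=1 (depth now 1)
Event 12 (EXEC): [IRQ0] PC=1: INC 2 -> ACC=7
Event 13 (EXEC): [IRQ0] PC=2: IRET -> resume MAIN at PC=3 (depth now 0)
Event 14 (INT 0): INT 0 arrives: push (MAIN, PC=3), enter IRQ0 at PC=0 (depth now 1)
Event 15 (EXEC): [IRQ0] PC=0: DEC 2 -> ACC=5
Event 16 (EXEC): [IRQ0] PC=1: INC 2 -> ACC=7
Event 17 (EXEC): [IRQ0] PC=2: IRET -> resume MAIN at PC=3 (depth now 0)
Event 18 (EXEC): [MAIN] PC=3: INC 3 -> ACC=10
Event 19 (EXEC): [MAIN] PC=4: HALT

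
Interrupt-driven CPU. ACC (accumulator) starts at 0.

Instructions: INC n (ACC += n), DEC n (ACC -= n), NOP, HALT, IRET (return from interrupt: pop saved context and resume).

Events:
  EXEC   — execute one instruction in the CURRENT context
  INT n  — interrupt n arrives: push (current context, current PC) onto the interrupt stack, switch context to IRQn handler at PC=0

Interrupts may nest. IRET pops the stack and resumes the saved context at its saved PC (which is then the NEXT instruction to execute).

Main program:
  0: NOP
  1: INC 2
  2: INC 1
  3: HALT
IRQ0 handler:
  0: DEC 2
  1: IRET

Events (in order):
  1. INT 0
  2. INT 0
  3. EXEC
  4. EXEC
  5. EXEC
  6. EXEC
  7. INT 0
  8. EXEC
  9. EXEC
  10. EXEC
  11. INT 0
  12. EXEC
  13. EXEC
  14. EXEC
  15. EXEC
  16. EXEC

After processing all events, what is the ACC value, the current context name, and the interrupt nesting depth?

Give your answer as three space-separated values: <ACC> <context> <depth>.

Event 1 (INT 0): INT 0 arrives: push (MAIN, PC=0), enter IRQ0 at PC=0 (depth now 1)
Event 2 (INT 0): INT 0 arrives: push (IRQ0, PC=0), enter IRQ0 at PC=0 (depth now 2)
Event 3 (EXEC): [IRQ0] PC=0: DEC 2 -> ACC=-2
Event 4 (EXEC): [IRQ0] PC=1: IRET -> resume IRQ0 at PC=0 (depth now 1)
Event 5 (EXEC): [IRQ0] PC=0: DEC 2 -> ACC=-4
Event 6 (EXEC): [IRQ0] PC=1: IRET -> resume MAIN at PC=0 (depth now 0)
Event 7 (INT 0): INT 0 arrives: push (MAIN, PC=0), enter IRQ0 at PC=0 (depth now 1)
Event 8 (EXEC): [IRQ0] PC=0: DEC 2 -> ACC=-6
Event 9 (EXEC): [IRQ0] PC=1: IRET -> resume MAIN at PC=0 (depth now 0)
Event 10 (EXEC): [MAIN] PC=0: NOP
Event 11 (INT 0): INT 0 arrives: push (MAIN, PC=1), enter IRQ0 at PC=0 (depth now 1)
Event 12 (EXEC): [IRQ0] PC=0: DEC 2 -> ACC=-8
Event 13 (EXEC): [IRQ0] PC=1: IRET -> resume MAIN at PC=1 (depth now 0)
Event 14 (EXEC): [MAIN] PC=1: INC 2 -> ACC=-6
Event 15 (EXEC): [MAIN] PC=2: INC 1 -> ACC=-5
Event 16 (EXEC): [MAIN] PC=3: HALT

Answer: -5 MAIN 0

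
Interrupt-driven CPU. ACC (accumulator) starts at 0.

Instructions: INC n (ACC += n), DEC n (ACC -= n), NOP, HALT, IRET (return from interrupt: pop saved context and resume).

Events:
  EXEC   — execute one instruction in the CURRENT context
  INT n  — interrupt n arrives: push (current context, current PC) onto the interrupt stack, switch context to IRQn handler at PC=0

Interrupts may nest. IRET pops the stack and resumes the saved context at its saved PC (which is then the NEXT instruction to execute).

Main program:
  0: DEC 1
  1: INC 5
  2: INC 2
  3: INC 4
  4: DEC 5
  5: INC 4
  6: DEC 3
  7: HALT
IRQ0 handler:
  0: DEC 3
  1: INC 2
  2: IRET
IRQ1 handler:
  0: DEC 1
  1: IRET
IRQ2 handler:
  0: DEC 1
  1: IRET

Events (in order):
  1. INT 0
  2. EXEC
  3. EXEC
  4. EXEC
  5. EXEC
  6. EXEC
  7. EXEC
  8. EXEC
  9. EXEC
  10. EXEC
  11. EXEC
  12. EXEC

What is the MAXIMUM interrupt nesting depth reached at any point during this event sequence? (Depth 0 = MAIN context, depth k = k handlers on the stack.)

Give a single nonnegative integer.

Event 1 (INT 0): INT 0 arrives: push (MAIN, PC=0), enter IRQ0 at PC=0 (depth now 1) [depth=1]
Event 2 (EXEC): [IRQ0] PC=0: DEC 3 -> ACC=-3 [depth=1]
Event 3 (EXEC): [IRQ0] PC=1: INC 2 -> ACC=-1 [depth=1]
Event 4 (EXEC): [IRQ0] PC=2: IRET -> resume MAIN at PC=0 (depth now 0) [depth=0]
Event 5 (EXEC): [MAIN] PC=0: DEC 1 -> ACC=-2 [depth=0]
Event 6 (EXEC): [MAIN] PC=1: INC 5 -> ACC=3 [depth=0]
Event 7 (EXEC): [MAIN] PC=2: INC 2 -> ACC=5 [depth=0]
Event 8 (EXEC): [MAIN] PC=3: INC 4 -> ACC=9 [depth=0]
Event 9 (EXEC): [MAIN] PC=4: DEC 5 -> ACC=4 [depth=0]
Event 10 (EXEC): [MAIN] PC=5: INC 4 -> ACC=8 [depth=0]
Event 11 (EXEC): [MAIN] PC=6: DEC 3 -> ACC=5 [depth=0]
Event 12 (EXEC): [MAIN] PC=7: HALT [depth=0]
Max depth observed: 1

Answer: 1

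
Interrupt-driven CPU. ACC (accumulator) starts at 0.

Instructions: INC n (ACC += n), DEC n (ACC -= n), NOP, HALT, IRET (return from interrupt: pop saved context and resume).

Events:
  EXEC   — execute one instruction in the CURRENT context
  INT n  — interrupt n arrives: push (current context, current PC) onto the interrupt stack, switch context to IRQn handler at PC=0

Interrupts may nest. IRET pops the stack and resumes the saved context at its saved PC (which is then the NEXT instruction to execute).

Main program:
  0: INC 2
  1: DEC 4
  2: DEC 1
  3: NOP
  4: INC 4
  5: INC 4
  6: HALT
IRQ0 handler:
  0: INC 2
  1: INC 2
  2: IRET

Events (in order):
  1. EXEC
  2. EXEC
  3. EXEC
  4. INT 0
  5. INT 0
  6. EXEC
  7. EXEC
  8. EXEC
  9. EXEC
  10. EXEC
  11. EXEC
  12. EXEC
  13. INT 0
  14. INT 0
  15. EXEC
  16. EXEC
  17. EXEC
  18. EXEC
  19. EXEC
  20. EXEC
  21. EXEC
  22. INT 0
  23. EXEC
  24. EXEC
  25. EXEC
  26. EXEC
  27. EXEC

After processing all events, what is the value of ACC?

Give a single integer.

Answer: 25

Derivation:
Event 1 (EXEC): [MAIN] PC=0: INC 2 -> ACC=2
Event 2 (EXEC): [MAIN] PC=1: DEC 4 -> ACC=-2
Event 3 (EXEC): [MAIN] PC=2: DEC 1 -> ACC=-3
Event 4 (INT 0): INT 0 arrives: push (MAIN, PC=3), enter IRQ0 at PC=0 (depth now 1)
Event 5 (INT 0): INT 0 arrives: push (IRQ0, PC=0), enter IRQ0 at PC=0 (depth now 2)
Event 6 (EXEC): [IRQ0] PC=0: INC 2 -> ACC=-1
Event 7 (EXEC): [IRQ0] PC=1: INC 2 -> ACC=1
Event 8 (EXEC): [IRQ0] PC=2: IRET -> resume IRQ0 at PC=0 (depth now 1)
Event 9 (EXEC): [IRQ0] PC=0: INC 2 -> ACC=3
Event 10 (EXEC): [IRQ0] PC=1: INC 2 -> ACC=5
Event 11 (EXEC): [IRQ0] PC=2: IRET -> resume MAIN at PC=3 (depth now 0)
Event 12 (EXEC): [MAIN] PC=3: NOP
Event 13 (INT 0): INT 0 arrives: push (MAIN, PC=4), enter IRQ0 at PC=0 (depth now 1)
Event 14 (INT 0): INT 0 arrives: push (IRQ0, PC=0), enter IRQ0 at PC=0 (depth now 2)
Event 15 (EXEC): [IRQ0] PC=0: INC 2 -> ACC=7
Event 16 (EXEC): [IRQ0] PC=1: INC 2 -> ACC=9
Event 17 (EXEC): [IRQ0] PC=2: IRET -> resume IRQ0 at PC=0 (depth now 1)
Event 18 (EXEC): [IRQ0] PC=0: INC 2 -> ACC=11
Event 19 (EXEC): [IRQ0] PC=1: INC 2 -> ACC=13
Event 20 (EXEC): [IRQ0] PC=2: IRET -> resume MAIN at PC=4 (depth now 0)
Event 21 (EXEC): [MAIN] PC=4: INC 4 -> ACC=17
Event 22 (INT 0): INT 0 arrives: push (MAIN, PC=5), enter IRQ0 at PC=0 (depth now 1)
Event 23 (EXEC): [IRQ0] PC=0: INC 2 -> ACC=19
Event 24 (EXEC): [IRQ0] PC=1: INC 2 -> ACC=21
Event 25 (EXEC): [IRQ0] PC=2: IRET -> resume MAIN at PC=5 (depth now 0)
Event 26 (EXEC): [MAIN] PC=5: INC 4 -> ACC=25
Event 27 (EXEC): [MAIN] PC=6: HALT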